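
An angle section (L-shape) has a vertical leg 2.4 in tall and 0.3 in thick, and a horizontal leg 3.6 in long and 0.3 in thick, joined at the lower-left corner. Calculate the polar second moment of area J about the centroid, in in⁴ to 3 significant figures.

Decompose the section into non-overlapping parts with the origin at the bottom-left of its bounding rectangle.
Vertical leg: 0.3 × 2.4, A = 0.72 in², y = 1.2 in, Ī = 0.3456 in⁴.
Horizontal leg (remainder): 3.3 × 0.3, A = 0.99 in², y = 0.15 in, Ī = 0.007425 in⁴.
Centroid: ȳ = ΣA·y / ΣA = 0.59211 in.
Transfer each piece to the centroidal x-axis using Ī + A·d² with d = y − 0.59211:
  vertical leg: d = 0.60789 in → contributes +0.61167 in⁴
  horizontal leg (remainder): d = -0.44211 in → contributes +0.20093 in⁴
Total I = 0.81259 in⁴.
For the y-axis: x̄ = 1.1921 in.
Repeating about the centroidal y-axis gives I_y = 2.2544 in⁴.
Polar second moment: J = I_x + I_y = 3.067 in⁴.

J ≈ 3.07 in⁴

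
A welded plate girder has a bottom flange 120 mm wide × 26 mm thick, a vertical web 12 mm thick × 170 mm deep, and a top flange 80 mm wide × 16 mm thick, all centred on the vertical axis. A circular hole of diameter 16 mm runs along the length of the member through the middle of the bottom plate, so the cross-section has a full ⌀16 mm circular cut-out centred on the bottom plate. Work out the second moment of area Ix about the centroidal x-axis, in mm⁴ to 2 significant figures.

Treat the section as a set of non-overlapping primitives; coordinates are from the bounding-box lower-left.
Bottom plate: 120 × 26, A = 3 120 mm², y = 13 mm, Ī = 175 760 mm⁴.
Web plate: 12 × 170, A = 2 040 mm², y = 111 mm, Ī = 4 913 000 mm⁴.
Top plate: 80 × 16, A = 1 280 mm², y = 204 mm, Ī = 27 307 mm⁴.
Hole (subtracted): ⌀16, A = 201.1 mm², y = 13 mm, Ī = 3 217 mm⁴.
Centroid: ȳ = ΣA·y / ΣA = 84.23 mm.
Transfer each piece to the centroidal x-axis using Ī + A·d² with d = y − 84.23:
  bottom plate: d = -71.23 mm → contributes +16 005 776 mm⁴
  web plate: d = 26.77 mm → contributes +6 374 923 mm⁴
  top plate: d = 119.8 mm → contributes +18 388 697 mm⁴
  hole: d = -71.23 mm → contributes −1 023 350 mm⁴
Total I = 39 746 046 mm⁴.

Ix ≈ 4.0 × 10⁷ mm⁴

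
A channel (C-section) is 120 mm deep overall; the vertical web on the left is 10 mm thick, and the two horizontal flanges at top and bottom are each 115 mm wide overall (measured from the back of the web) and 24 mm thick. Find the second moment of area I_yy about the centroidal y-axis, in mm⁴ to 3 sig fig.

Treat the section as a set of non-overlapping primitives; coordinates are from the bounding-box lower-left.
Web: 10 × 120, A = 1 200 mm², x = 5 mm, Ī = 10 000 mm⁴.
Top flange (beyond web): 105 × 24, A = 2 520 mm², x = 62.5 mm, Ī = 2 315 250 mm⁴.
Bottom flange (beyond web): 105 × 24, A = 2 520 mm², x = 62.5 mm, Ī = 2 315 250 mm⁴.
Centroid: x̄ = ΣA·x / ΣA = 51.442 mm.
Transfer each piece to the centroidal y-axis using Ī + A·d² with d = x − 51.442:
  web: d = -46.442 mm → contributes +2 598 266 mm⁴
  top flange (beyond web): d = 11.058 mm → contributes +2 623 377 mm⁴
  bottom flange (beyond web): d = 11.058 mm → contributes +2 623 377 mm⁴
Total I = 7 845 019 mm⁴.

I_yy ≈ 7.85 × 10⁶ mm⁴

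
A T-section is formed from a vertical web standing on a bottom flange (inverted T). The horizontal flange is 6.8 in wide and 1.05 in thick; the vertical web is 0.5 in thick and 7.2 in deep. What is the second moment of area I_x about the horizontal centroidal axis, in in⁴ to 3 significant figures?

Break the section into simple shapes (no overlaps), measuring from the bottom-left corner of the bounding box.
Flange: 6.8 × 1.05, A = 7.14 in², y = 0.525 in, Ī = 0.65599 in⁴.
Web: 0.5 × 7.2, A = 3.6 in², y = 4.65 in, Ī = 15.552 in⁴.
Centroid: ȳ = ΣA·y / ΣA = 1.9077 in.
Transfer each piece to the horizontal centroidal axis using Ī + A·d² with d = y − 1.9077:
  flange: d = -1.3827 in → contributes +14.306 in⁴
  web: d = 2.7423 in → contributes +42.625 in⁴
Total I = 56.931 in⁴.

I_x ≈ 56.9 in⁴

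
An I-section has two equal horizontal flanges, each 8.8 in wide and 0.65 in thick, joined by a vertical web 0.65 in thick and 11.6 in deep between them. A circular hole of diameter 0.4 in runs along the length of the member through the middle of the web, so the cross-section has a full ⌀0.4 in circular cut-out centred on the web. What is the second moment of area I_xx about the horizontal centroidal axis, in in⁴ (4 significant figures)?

Break the section into simple shapes (no overlaps), measuring from the bottom-left corner of the bounding box.
Bottom flange: 8.8 × 0.65, A = 5.72 in², y = 0.325 in, Ī = 0.201392 in⁴.
Web: 0.65 × 11.6, A = 7.54 in², y = 6.45 in, Ī = 84.5485 in⁴.
Top flange: 8.8 × 0.65, A = 5.72 in², y = 12.575 in, Ī = 0.201392 in⁴.
Hole (subtracted): ⌀0.4, A = 0.125664 in², y = 6.45 in, Ī = 0.00125664 in⁴.
By symmetry the centroid is at mid-height, ȳ = 6.45 in.
Transfer each piece to the horizontal centroidal axis using Ī + A·d² with d = y − 6.45:
  bottom flange: d = -6.125 in → contributes +214.791 in⁴
  web: d = 0 in → contributes +84.5485 in⁴
  top flange: d = 6.125 in → contributes +214.791 in⁴
  hole: d = 0 in → contributes −0.00125664 in⁴
Total I = 514.129 in⁴.

I_xx ≈ 514.1 in⁴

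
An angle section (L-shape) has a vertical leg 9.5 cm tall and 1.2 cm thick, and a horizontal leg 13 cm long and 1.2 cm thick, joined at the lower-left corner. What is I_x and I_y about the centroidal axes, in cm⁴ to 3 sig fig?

Break the section into simple shapes (no overlaps), measuring from the bottom-left corner of the bounding box.
Vertical leg: 1.2 × 9.5, A = 11.4 cm², y = 4.75 cm, Ī = 85.738 cm⁴.
Horizontal leg (remainder): 11.8 × 1.2, A = 14.16 cm², y = 0.6 cm, Ī = 1.6992 cm⁴.
Centroid: ȳ = ΣA·y / ΣA = 2.4509 cm.
Transfer each piece to the centroidal x-axis using Ī + A·d² with d = y − 2.4509:
  vertical leg: d = 2.2991 cm → contributes +145.99 cm⁴
  horizontal leg (remainder): d = -1.8509 cm → contributes +50.211 cm⁴
Total I = 196.21 cm⁴.
For the y-axis: x̄ = 4.2009 cm.
Repeating about the centroidal y-axis gives I_y = 432.5 cm⁴.

I_x ≈ 196 cm⁴, I_y ≈ 433 cm⁴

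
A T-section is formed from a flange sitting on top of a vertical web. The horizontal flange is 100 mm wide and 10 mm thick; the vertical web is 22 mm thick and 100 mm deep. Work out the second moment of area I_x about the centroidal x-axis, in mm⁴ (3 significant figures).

I_x ≈ 3.92 × 10⁶ mm⁴

Treat the section as a set of non-overlapping primitives; coordinates are from the bounding-box lower-left.
Flange: 100 × 10, A = 1 000 mm², y = 105 mm, Ī = 8333.3 mm⁴.
Web: 22 × 100, A = 2 200 mm², y = 50 mm, Ī = 1 833 333 mm⁴.
Centroid: ȳ = ΣA·y / ΣA = 67.188 mm.
Transfer each piece to the centroidal x-axis using Ī + A·d² with d = y − 67.188:
  flange: d = 37.813 mm → contributes +1 438 118 mm⁴
  web: d = -17.188 mm → contributes +2 483 236 mm⁴
Total I = 3 921 354 mm⁴.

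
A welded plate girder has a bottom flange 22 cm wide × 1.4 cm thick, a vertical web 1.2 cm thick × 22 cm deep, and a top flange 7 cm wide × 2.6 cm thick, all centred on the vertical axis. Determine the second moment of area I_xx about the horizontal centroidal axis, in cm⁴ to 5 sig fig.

I_xx ≈ 7802.7 cm⁴

Treat the section as a set of non-overlapping primitives; coordinates are from the bounding-box lower-left.
Bottom plate: 22 × 1.4, A = 30.8 cm², y = 0.7 cm, Ī = 5.030667 cm⁴.
Web plate: 1.2 × 22, A = 26.4 cm², y = 12.4 cm, Ī = 1064.8 cm⁴.
Top plate: 7 × 2.6, A = 18.2 cm², y = 24.7 cm, Ī = 10.25267 cm⁴.
Centroid: ȳ = ΣA·y / ΣA = 10.58966 cm.
Transfer each piece to the horizontal centroidal axis using Ī + A·d² with d = y − 10.58966:
  bottom plate: d = -9.889655 cm → contributes +3017.433 cm⁴
  web plate: d = 1.810345 cm → contributes +1151.322 cm⁴
  top plate: d = 14.11034 cm → contributes +3633.906 cm⁴
Total I = 7802.661 cm⁴.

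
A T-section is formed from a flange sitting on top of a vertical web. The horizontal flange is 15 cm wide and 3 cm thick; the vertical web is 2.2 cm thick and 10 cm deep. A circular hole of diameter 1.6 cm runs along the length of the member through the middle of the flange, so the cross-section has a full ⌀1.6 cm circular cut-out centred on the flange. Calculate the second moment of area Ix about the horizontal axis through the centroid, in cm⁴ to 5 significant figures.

Treat the section as a set of non-overlapping primitives; coordinates are from the bounding-box lower-left.
Flange: 15 × 3, A = 45 cm², y = 11.5 cm, Ī = 33.75 cm⁴.
Web: 2.2 × 10, A = 22 cm², y = 5 cm, Ī = 183.3333 cm⁴.
Hole (subtracted): ⌀1.6, A = 2.010619 cm², y = 11.5 cm, Ī = 0.3216991 cm⁴.
Centroid: ȳ = ΣA·y / ΣA = 9.299641 cm.
Transfer each piece to the horizontal axis through the centroid using Ī + A·d² with d = y − 9.299641:
  flange: d = 2.200359 cm → contributes +251.6212 cm⁴
  web: d = -4.299641 cm → contributes +590.0453 cm⁴
  hole: d = 2.200359 cm → contributes −10.05628 cm⁴
Total I = 831.6102 cm⁴.

Ix ≈ 831.61 cm⁴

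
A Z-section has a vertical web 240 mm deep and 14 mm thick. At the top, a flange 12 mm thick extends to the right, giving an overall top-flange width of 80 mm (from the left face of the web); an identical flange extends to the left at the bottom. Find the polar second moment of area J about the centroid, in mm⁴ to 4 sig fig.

Break the section into simple shapes (no overlaps), measuring from the bottom-left corner of the bounding box.
Web: 14 × 240, A = 3 360 mm², y = 120 mm, Ī = 16 128 000 mm⁴.
Top flange (beyond web): 66 × 12, A = 792 mm², y = 234 mm, Ī = 9 504 mm⁴.
Bottom flange (beyond web): 66 × 12, A = 792 mm², y = 6 mm, Ī = 9 504 mm⁴.
Centroid: ȳ = ΣA·y / ΣA = 120 mm.
Transfer each piece to the centroidal x-axis using Ī + A·d² with d = y − 120:
  web: d = 0 mm → contributes +16 128 000 mm⁴
  top flange (beyond web): d = 114 mm → contributes +10 302 336 mm⁴
  bottom flange (beyond web): d = -114 mm → contributes +10 302 336 mm⁴
Total I = 36 732 672 mm⁴.
For the y-axis: x̄ = 73 mm.
Repeating about the centroidal y-axis gives I_y = 3 164 272 mm⁴.
Polar second moment: J = I_x + I_y = 39 896 944 mm⁴.

J ≈ 3.990 × 10⁷ mm⁴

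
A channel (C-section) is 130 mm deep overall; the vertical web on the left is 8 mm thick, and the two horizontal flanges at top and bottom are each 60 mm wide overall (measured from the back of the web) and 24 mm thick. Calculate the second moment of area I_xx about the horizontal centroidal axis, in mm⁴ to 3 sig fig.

I_xx ≈ 8.60 × 10⁶ mm⁴

Split into non-overlapping primitives; take the origin at the lower-left of the bounding box.
Web: 8 × 130, A = 1 040 mm², y = 65 mm, Ī = 1 464 667 mm⁴.
Top flange (beyond web): 52 × 24, A = 1 248 mm², y = 118 mm, Ī = 59 904 mm⁴.
Bottom flange (beyond web): 52 × 24, A = 1 248 mm², y = 12 mm, Ī = 59 904 mm⁴.
By symmetry the centroid is at mid-height, ȳ = 65 mm.
Transfer each piece to the horizontal centroidal axis using Ī + A·d² with d = y − 65:
  web: d = 0 mm → contributes +1 464 667 mm⁴
  top flange (beyond web): d = 53 mm → contributes +3 565 536 mm⁴
  bottom flange (beyond web): d = -53 mm → contributes +3 565 536 mm⁴
Total I = 8 595 739 mm⁴.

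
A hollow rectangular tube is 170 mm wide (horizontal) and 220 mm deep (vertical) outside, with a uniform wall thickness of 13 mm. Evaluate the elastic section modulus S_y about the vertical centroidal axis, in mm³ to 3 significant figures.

S_y ≈ 4.92 × 10⁵ mm³

Split into non-overlapping primitives; take the origin at the lower-left of the bounding box.
Outer rectangle: 170 × 220, A = 37 400 mm², x = 85 mm, Ī = 90 071 667 mm⁴.
Inner void (subtracted): 144 × 194, A = 27 936 mm², x = 85 mm, Ī = 48 273 408 mm⁴.
By symmetry the centroid is at mid-width, x̄ = 85 mm.
All pieces are centred on the vertical centroidal axis, so I = ΣĪ (holes subtracted) = 41 798 259 mm⁴.
Extreme fibre distance c = 85 mm; S = I/c = 491 744 mm³.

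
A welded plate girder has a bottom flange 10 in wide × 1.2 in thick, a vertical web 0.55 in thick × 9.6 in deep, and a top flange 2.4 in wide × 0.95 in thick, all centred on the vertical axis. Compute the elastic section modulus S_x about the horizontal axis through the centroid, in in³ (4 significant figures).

Break the section into simple shapes (no overlaps), measuring from the bottom-left corner of the bounding box.
Bottom plate: 10 × 1.2, A = 12 in², y = 0.6 in, Ī = 1.44 in⁴.
Web plate: 0.55 × 9.6, A = 5.28 in², y = 6 in, Ī = 40.5504 in⁴.
Top plate: 2.4 × 0.95, A = 2.28 in², y = 11.275 in, Ī = 0.171475 in⁴.
Centroid: ȳ = ΣA·y / ΣA = 3.30199 in.
Transfer each piece to the horizontal axis through the centroid using Ī + A·d² with d = y − 3.30199:
  bottom plate: d = -2.70199 in → contributes +89.0493 in⁴
  web plate: d = 2.69801 in → contributes +78.9848 in⁴
  top plate: d = 7.97301 in → contributes +145.108 in⁴
Total I = 313.142 in⁴.
Extreme fibre distance c = 8.44801 in; S = I/c = 37.067 in³.

S_x ≈ 37.07 in³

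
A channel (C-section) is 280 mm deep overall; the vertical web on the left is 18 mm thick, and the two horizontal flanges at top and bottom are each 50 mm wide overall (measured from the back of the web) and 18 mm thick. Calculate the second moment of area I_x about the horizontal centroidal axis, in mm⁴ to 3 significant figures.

I_x ≈ 5.27 × 10⁷ mm⁴

Treat the section as a set of non-overlapping primitives; coordinates are from the bounding-box lower-left.
Web: 18 × 280, A = 5 040 mm², y = 140 mm, Ī = 32 928 000 mm⁴.
Top flange (beyond web): 32 × 18, A = 576 mm², y = 271 mm, Ī = 15 552 mm⁴.
Bottom flange (beyond web): 32 × 18, A = 576 mm², y = 9 mm, Ī = 15 552 mm⁴.
By symmetry the centroid is at mid-height, ȳ = 140 mm.
Transfer each piece to the horizontal centroidal axis using Ī + A·d² with d = y − 140:
  web: d = 0 mm → contributes +32 928 000 mm⁴
  top flange (beyond web): d = 131 mm → contributes +9 900 288 mm⁴
  bottom flange (beyond web): d = -131 mm → contributes +9 900 288 mm⁴
Total I = 52 728 576 mm⁴.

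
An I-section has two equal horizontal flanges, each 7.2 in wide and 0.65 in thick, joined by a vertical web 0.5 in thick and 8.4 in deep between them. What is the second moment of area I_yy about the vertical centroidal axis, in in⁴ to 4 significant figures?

Break the section into simple shapes (no overlaps), measuring from the bottom-left corner of the bounding box.
Bottom flange: 7.2 × 0.65, A = 4.68 in², x = 3.6 in, Ī = 20.2176 in⁴.
Web: 0.5 × 8.4, A = 4.2 in², x = 3.6 in, Ī = 0.0875 in⁴.
Top flange: 7.2 × 0.65, A = 4.68 in², x = 3.6 in, Ī = 20.2176 in⁴.
By symmetry the centroid is at mid-width, x̄ = 3.6 in.
All pieces are centred on the vertical centroidal axis, so I = ΣĪ = 40.5227 in⁴.

I_yy ≈ 40.52 in⁴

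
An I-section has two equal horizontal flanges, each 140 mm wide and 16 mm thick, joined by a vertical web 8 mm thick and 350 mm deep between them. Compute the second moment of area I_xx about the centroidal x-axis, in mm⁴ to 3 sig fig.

I_xx ≈ 1.79 × 10⁸ mm⁴

Decompose the section into non-overlapping parts with the origin at the bottom-left of its bounding rectangle.
Bottom flange: 140 × 16, A = 2 240 mm², y = 8 mm, Ī = 47 787 mm⁴.
Web: 8 × 350, A = 2 800 mm², y = 191 mm, Ī = 28 583 333 mm⁴.
Top flange: 140 × 16, A = 2 240 mm², y = 374 mm, Ī = 47 787 mm⁴.
By symmetry the centroid is at mid-height, ȳ = 191 mm.
Transfer each piece to the centroidal x-axis using Ī + A·d² with d = y − 191:
  bottom flange: d = -183 mm → contributes +75 063 147 mm⁴
  web: d = 0 mm → contributes +28 583 333 mm⁴
  top flange: d = 183 mm → contributes +75 063 147 mm⁴
Total I = 178 709 627 mm⁴.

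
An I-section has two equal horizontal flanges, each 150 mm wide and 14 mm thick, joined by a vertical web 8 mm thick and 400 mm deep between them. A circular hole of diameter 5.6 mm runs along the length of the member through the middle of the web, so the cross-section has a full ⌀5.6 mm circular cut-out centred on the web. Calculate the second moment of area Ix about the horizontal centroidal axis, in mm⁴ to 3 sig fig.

Split into non-overlapping primitives; take the origin at the lower-left of the bounding box.
Bottom flange: 150 × 14, A = 2 100 mm², y = 7 mm, Ī = 34 300 mm⁴.
Web: 8 × 400, A = 3 200 mm², y = 214 mm, Ī = 42 666 667 mm⁴.
Top flange: 150 × 14, A = 2 100 mm², y = 421 mm, Ī = 34 300 mm⁴.
Hole (subtracted): ⌀5.6, A = 24.63 mm², y = 214 mm, Ī = 48.275 mm⁴.
By symmetry the centroid is at mid-height, ȳ = 214 mm.
Transfer each piece to the horizontal centroidal axis using Ī + A·d² with d = y − 214:
  bottom flange: d = -207 mm → contributes +90 017 200 mm⁴
  web: d = 0 mm → contributes +42 666 667 mm⁴
  top flange: d = 207 mm → contributes +90 017 200 mm⁴
  hole: d = 0 mm → contributes −48.275 mm⁴
Total I = 222 701 018 mm⁴.

Ix ≈ 2.23 × 10⁸ mm⁴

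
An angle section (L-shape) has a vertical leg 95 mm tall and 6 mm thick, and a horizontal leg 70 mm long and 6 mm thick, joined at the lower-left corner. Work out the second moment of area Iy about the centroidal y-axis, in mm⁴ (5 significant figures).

Iy ≈ 4.1384 × 10⁵ mm⁴

Decompose the section into non-overlapping parts with the origin at the bottom-left of its bounding rectangle.
Vertical leg: 6 × 95, A = 570 mm², x = 3 mm, Ī = 1 710 mm⁴.
Horizontal leg (remainder): 64 × 6, A = 384 mm², x = 38 mm, Ī = 131 072 mm⁴.
Centroid: x̄ = ΣA·x / ΣA = 17.08805 mm.
Transfer each piece to the centroidal y-axis using Ī + A·d² with d = x − 17.08805:
  vertical leg: d = -14.08805 mm → contributes +114839.7 mm⁴
  horizontal leg (remainder): d = 20.91195 mm → contributes +298998.9 mm⁴
Total I = 413838.6 mm⁴.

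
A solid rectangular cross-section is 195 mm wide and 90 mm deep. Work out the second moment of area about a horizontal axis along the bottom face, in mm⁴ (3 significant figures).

I_base ≈ 4.74 × 10⁷ mm⁴

The section: 195 × 90, A = 17 550 mm², y = 45 mm, Ī = 11 846 250 mm⁴.
Transfer it to the bottom edge using Ī + A·d² with d = y − 0:
  the section: d = 45 mm → contributes +47 385 000 mm⁴
Total I = 47 385 000 mm⁴.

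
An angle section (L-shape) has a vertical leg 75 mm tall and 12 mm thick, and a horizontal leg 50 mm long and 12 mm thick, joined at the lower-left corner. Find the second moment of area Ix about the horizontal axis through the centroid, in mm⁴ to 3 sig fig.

Ix ≈ 7.28 × 10⁵ mm⁴

Treat the section as a set of non-overlapping primitives; coordinates are from the bounding-box lower-left.
Vertical leg: 12 × 75, A = 900 mm², y = 37.5 mm, Ī = 421 875 mm⁴.
Horizontal leg (remainder): 38 × 12, A = 456 mm², y = 6 mm, Ī = 5 472 mm⁴.
Centroid: ȳ = ΣA·y / ΣA = 26.907 mm.
Transfer each piece to the horizontal axis through the centroid using Ī + A·d² with d = y − 26.907:
  vertical leg: d = 10.593 mm → contributes +522 864 mm⁴
  horizontal leg (remainder): d = -20.907 mm → contributes +204 792 mm⁴
Total I = 727 656 mm⁴.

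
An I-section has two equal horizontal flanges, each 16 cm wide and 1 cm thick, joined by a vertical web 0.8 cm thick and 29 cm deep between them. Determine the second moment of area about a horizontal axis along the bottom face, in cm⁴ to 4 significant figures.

Split into non-overlapping primitives; take the origin at the lower-left of the bounding box.
Bottom flange: 16 × 1, A = 16 cm², y = 0.5 cm, Ī = 1.33333 cm⁴.
Web: 0.8 × 29, A = 23.2 cm², y = 15.5 cm, Ī = 1625.93 cm⁴.
Top flange: 16 × 1, A = 16 cm², y = 30.5 cm, Ī = 1.33333 cm⁴.
Transfer each piece to the bottom edge using Ī + A·d² with d = y − 0:
  bottom flange: d = 0.5 cm → contributes +5.33333 cm⁴
  web: d = 15.5 cm → contributes +7199.73 cm⁴
  top flange: d = 30.5 cm → contributes +14885.3 cm⁴
Total I = 22090.4 cm⁴.

I_base ≈ 2.209 × 10⁴ cm⁴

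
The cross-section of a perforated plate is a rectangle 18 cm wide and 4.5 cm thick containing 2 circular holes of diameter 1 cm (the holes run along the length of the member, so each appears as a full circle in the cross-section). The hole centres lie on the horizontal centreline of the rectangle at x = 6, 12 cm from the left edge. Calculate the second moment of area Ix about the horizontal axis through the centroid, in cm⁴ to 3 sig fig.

Ix ≈ 137 cm⁴

Split into non-overlapping primitives; take the origin at the lower-left of the bounding box.
Plate: 18 × 4.5, A = 81 cm², y = 2.25 cm, Ī = 136.69 cm⁴.
Hole 1 (subtracted): ⌀1, A = 0.7854 cm², y = 2.25 cm, Ī = 0.049087 cm⁴.
Hole 2 (subtracted): ⌀1, A = 0.7854 cm², y = 2.25 cm, Ī = 0.049087 cm⁴.
By symmetry the centroid is at mid-height, ȳ = 2.25 cm.
All pieces are centred on the horizontal axis through the centroid, so I = ΣĪ (holes subtracted) = 136.59 cm⁴.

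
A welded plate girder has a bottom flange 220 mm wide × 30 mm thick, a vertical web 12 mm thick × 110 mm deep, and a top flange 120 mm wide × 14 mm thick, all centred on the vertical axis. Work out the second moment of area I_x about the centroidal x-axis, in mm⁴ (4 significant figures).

I_x ≈ 2.731 × 10⁷ mm⁴

Decompose the section into non-overlapping parts with the origin at the bottom-left of its bounding rectangle.
Bottom plate: 220 × 30, A = 6 600 mm², y = 15 mm, Ī = 495 000 mm⁴.
Web plate: 12 × 110, A = 1 320 mm², y = 85 mm, Ī = 1 331 000 mm⁴.
Top plate: 120 × 14, A = 1 680 mm², y = 147 mm, Ī = 27 440 mm⁴.
Centroid: ȳ = ΣA·y / ΣA = 47.725 mm.
Transfer each piece to the centroidal x-axis using Ī + A·d² with d = y − 47.725:
  bottom plate: d = -32.725 mm → contributes +7 563 109 mm⁴
  web plate: d = 37.275 mm → contributes +3 165 042 mm⁴
  top plate: d = 99.275 mm → contributes +16 584 723 mm⁴
Total I = 27 312 874 mm⁴.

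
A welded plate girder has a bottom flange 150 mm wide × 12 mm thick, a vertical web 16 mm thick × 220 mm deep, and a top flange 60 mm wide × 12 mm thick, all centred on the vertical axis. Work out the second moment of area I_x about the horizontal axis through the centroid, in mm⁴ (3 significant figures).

Decompose the section into non-overlapping parts with the origin at the bottom-left of its bounding rectangle.
Bottom plate: 150 × 12, A = 1 800 mm², y = 6 mm, Ī = 21 600 mm⁴.
Web plate: 16 × 220, A = 3 520 mm², y = 122 mm, Ī = 14 197 333 mm⁴.
Top plate: 60 × 12, A = 720 mm², y = 238 mm, Ī = 8 640 mm⁴.
Centroid: ȳ = ΣA·y / ΣA = 101.26 mm.
Transfer each piece to the horizontal axis through the centroid using Ī + A·d² with d = y − 101.26:
  bottom plate: d = -95.258 mm → contributes +16 355 051 mm⁴
  web plate: d = 20.742 mm → contributes +15 711 704 mm⁴
  top plate: d = 136.74 mm → contributes +13 471 415 mm⁴
Total I = 45 538 170 mm⁴.

I_x ≈ 4.55 × 10⁷ mm⁴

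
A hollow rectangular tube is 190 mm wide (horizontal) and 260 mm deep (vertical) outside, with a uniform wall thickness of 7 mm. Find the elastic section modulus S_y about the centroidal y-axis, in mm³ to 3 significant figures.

S_y ≈ 3.88 × 10⁵ mm³

Break the section into simple shapes (no overlaps), measuring from the bottom-left corner of the bounding box.
Outer rectangle: 190 × 260, A = 49 400 mm², x = 95 mm, Ī = 148 611 667 mm⁴.
Inner void (subtracted): 176 × 246, A = 43 296 mm², x = 95 mm, Ī = 111 761 408 mm⁴.
By symmetry the centroid is at mid-width, x̄ = 95 mm.
All pieces are centred on the centroidal y-axis, so I = ΣĪ (holes subtracted) = 36 850 259 mm⁴.
Extreme fibre distance c = 95 mm; S = I/c = 387 897 mm³.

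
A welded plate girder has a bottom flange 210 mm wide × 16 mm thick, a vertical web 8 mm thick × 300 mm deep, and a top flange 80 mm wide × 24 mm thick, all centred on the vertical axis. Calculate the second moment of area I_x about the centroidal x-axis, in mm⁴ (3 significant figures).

I_x ≈ 1.46 × 10⁸ mm⁴

Split into non-overlapping primitives; take the origin at the lower-left of the bounding box.
Bottom plate: 210 × 16, A = 3 360 mm², y = 8 mm, Ī = 71 680 mm⁴.
Web plate: 8 × 300, A = 2 400 mm², y = 166 mm, Ī = 18 000 000 mm⁴.
Top plate: 80 × 24, A = 1 920 mm², y = 328 mm, Ī = 92 160 mm⁴.
Centroid: ȳ = ΣA·y / ΣA = 137.38 mm.
Transfer each piece to the centroidal x-axis using Ī + A·d² with d = y − 137.38:
  bottom plate: d = -129.38 mm → contributes +56 310 993 mm⁴
  web plate: d = 28.625 mm → contributes +19 966 538 mm⁴
  top plate: d = 190.63 mm → contributes +69 860 910 mm⁴
Total I = 146 138 440 mm⁴.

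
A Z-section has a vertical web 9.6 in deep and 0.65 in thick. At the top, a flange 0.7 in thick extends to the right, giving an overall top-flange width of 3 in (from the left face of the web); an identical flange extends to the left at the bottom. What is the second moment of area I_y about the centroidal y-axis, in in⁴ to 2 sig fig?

I_y ≈ 9.1 in⁴

Decompose the section into non-overlapping parts with the origin at the bottom-left of its bounding rectangle.
Web: 0.65 × 9.6, A = 6.24 in², x = 2.675 in, Ī = 0.2197 in⁴.
Top flange (beyond web): 2.35 × 0.7, A = 1.645 in², x = 4.175 in, Ī = 0.757 in⁴.
Bottom flange (beyond web): 2.35 × 0.7, A = 1.645 in², x = 1.175 in, Ī = 0.757 in⁴.
Centroid: x̄ = ΣA·x / ΣA = 2.675 in.
Transfer each piece to the centroidal y-axis using Ī + A·d² with d = x − 2.675:
  web: d = 0 in → contributes +0.2197 in⁴
  top flange (beyond web): d = 1.5 in → contributes +4.458 in⁴
  bottom flange (beyond web): d = -1.5 in → contributes +4.458 in⁴
Total I = 9.136 in⁴.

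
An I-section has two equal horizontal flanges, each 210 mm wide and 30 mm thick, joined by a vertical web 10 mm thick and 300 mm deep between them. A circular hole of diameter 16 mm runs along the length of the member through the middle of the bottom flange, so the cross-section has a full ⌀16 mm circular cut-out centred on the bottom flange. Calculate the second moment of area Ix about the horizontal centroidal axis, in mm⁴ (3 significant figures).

Split into non-overlapping primitives; take the origin at the lower-left of the bounding box.
Bottom flange: 210 × 30, A = 6 300 mm², y = 15 mm, Ī = 472 500 mm⁴.
Web: 10 × 300, A = 3 000 mm², y = 180 mm, Ī = 22 500 000 mm⁴.
Top flange: 210 × 30, A = 6 300 mm², y = 345 mm, Ī = 472 500 mm⁴.
Hole (subtracted): ⌀16, A = 201.06 mm², y = 15 mm, Ī = 3 217 mm⁴.
Centroid: ȳ = ΣA·y / ΣA = 182.15 mm.
Transfer each piece to the horizontal centroidal axis using Ī + A·d² with d = y − 182.15:
  bottom flange: d = -167.15 mm → contributes +176 498 204 mm⁴
  web: d = -2.1544 mm → contributes +22 513 924 mm⁴
  top flange: d = 162.85 mm → contributes +167 540 277 mm⁴
  hole: d = -167.15 mm → contributes −5 621 006 mm⁴
Total I = 360 931 400 mm⁴.

Ix ≈ 3.61 × 10⁸ mm⁴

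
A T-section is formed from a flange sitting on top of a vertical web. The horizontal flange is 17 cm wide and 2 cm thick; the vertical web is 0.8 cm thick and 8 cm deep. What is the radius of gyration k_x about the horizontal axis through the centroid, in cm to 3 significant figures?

Break the section into simple shapes (no overlaps), measuring from the bottom-left corner of the bounding box.
Flange: 17 × 2, A = 34 cm², y = 9 cm, Ī = 11.333 cm⁴.
Web: 0.8 × 8, A = 6.4 cm², y = 4 cm, Ī = 34.133 cm⁴.
Centroid: ȳ = ΣA·y / ΣA = 8.2079 cm.
Transfer each piece to the horizontal axis through the centroid using Ī + A·d² with d = y − 8.2079:
  flange: d = 0.79208 cm → contributes +32.665 cm⁴
  web: d = -4.2079 cm → contributes +147.46 cm⁴
Total I = 180.12 cm⁴.
Radius of gyration: k = √(I/A) = √(180.12 / 40.4) = 2.1115 cm.

k_x ≈ 2.11 cm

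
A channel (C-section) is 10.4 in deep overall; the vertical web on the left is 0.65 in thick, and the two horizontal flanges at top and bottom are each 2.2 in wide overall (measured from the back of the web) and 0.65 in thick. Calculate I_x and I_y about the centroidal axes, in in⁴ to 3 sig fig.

Break the section into simple shapes (no overlaps), measuring from the bottom-left corner of the bounding box.
Web: 0.65 × 10.4, A = 6.76 in², y = 5.2 in, Ī = 60.93 in⁴.
Top flange (beyond web): 1.55 × 0.65, A = 1.0075 in², y = 10.075 in, Ī = 0.035472 in⁴.
Bottom flange (beyond web): 1.55 × 0.65, A = 1.0075 in², y = 0.325 in, Ī = 0.035472 in⁴.
By symmetry the centroid is at mid-height, ȳ = 5.2 in.
Transfer each piece to the centroidal x-axis using Ī + A·d² with d = y − 5.2:
  web: d = 0 in → contributes +60.93 in⁴
  top flange (beyond web): d = 4.875 in → contributes +23.979 in⁴
  bottom flange (beyond web): d = -4.875 in → contributes +23.979 in⁴
Total I = 108.89 in⁴.
For the y-axis: x̄ = 0.57759 in.
Repeating about the centroidal y-axis gives I_y = 2.5197 in⁴.

I_x ≈ 109 in⁴, I_y ≈ 2.52 in⁴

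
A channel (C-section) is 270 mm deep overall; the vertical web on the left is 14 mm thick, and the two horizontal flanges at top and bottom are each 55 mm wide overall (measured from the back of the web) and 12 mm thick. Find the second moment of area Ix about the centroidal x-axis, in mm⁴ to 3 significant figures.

Break the section into simple shapes (no overlaps), measuring from the bottom-left corner of the bounding box.
Web: 14 × 270, A = 3 780 mm², y = 135 mm, Ī = 22 963 500 mm⁴.
Top flange (beyond web): 41 × 12, A = 492 mm², y = 264 mm, Ī = 5 904 mm⁴.
Bottom flange (beyond web): 41 × 12, A = 492 mm², y = 6 mm, Ī = 5 904 mm⁴.
By symmetry the centroid is at mid-height, ȳ = 135 mm.
Transfer each piece to the centroidal x-axis using Ī + A·d² with d = y − 135:
  web: d = 0 mm → contributes +22 963 500 mm⁴
  top flange (beyond web): d = 129 mm → contributes +8 193 276 mm⁴
  bottom flange (beyond web): d = -129 mm → contributes +8 193 276 mm⁴
Total I = 39 350 052 mm⁴.

Ix ≈ 3.94 × 10⁷ mm⁴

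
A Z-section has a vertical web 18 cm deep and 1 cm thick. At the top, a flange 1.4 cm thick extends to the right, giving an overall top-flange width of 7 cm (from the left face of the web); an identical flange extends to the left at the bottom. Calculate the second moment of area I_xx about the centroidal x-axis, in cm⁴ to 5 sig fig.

Break the section into simple shapes (no overlaps), measuring from the bottom-left corner of the bounding box.
Web: 1 × 18, A = 18 cm², y = 9 cm, Ī = 486 cm⁴.
Top flange (beyond web): 6 × 1.4, A = 8.4 cm², y = 17.3 cm, Ī = 1.372 cm⁴.
Bottom flange (beyond web): 6 × 1.4, A = 8.4 cm², y = 0.7 cm, Ī = 1.372 cm⁴.
Centroid: ȳ = ΣA·y / ΣA = 9 cm.
Transfer each piece to the centroidal x-axis using Ī + A·d² with d = y − 9:
  web: d = 0 cm → contributes +486 cm⁴
  top flange (beyond web): d = 8.3 cm → contributes +580.048 cm⁴
  bottom flange (beyond web): d = -8.3 cm → contributes +580.048 cm⁴
Total I = 1646.096 cm⁴.

I_xx ≈ 1646.1 cm⁴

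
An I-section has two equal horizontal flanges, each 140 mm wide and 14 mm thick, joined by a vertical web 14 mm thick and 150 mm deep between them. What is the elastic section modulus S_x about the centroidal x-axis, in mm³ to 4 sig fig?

Break the section into simple shapes (no overlaps), measuring from the bottom-left corner of the bounding box.
Bottom flange: 140 × 14, A = 1 960 mm², y = 7 mm, Ī = 32013.3 mm⁴.
Web: 14 × 150, A = 2 100 mm², y = 89 mm, Ī = 3 937 500 mm⁴.
Top flange: 140 × 14, A = 1 960 mm², y = 171 mm, Ī = 32013.3 mm⁴.
By symmetry the centroid is at mid-height, ȳ = 89 mm.
Transfer each piece to the centroidal x-axis using Ī + A·d² with d = y − 89:
  bottom flange: d = -82 mm → contributes +13 211 053 mm⁴
  web: d = 0 mm → contributes +3 937 500 mm⁴
  top flange: d = 82 mm → contributes +13 211 053 mm⁴
Total I = 30 359 607 mm⁴.
Extreme fibre distance c = 89 mm; S = I/c = 341 119 mm³.

S_x ≈ 3.411 × 10⁵ mm³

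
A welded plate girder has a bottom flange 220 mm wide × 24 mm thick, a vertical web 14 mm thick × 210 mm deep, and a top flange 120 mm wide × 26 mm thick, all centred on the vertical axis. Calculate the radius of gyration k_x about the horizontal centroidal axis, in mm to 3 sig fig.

k_x ≈ 103 mm

Decompose the section into non-overlapping parts with the origin at the bottom-left of its bounding rectangle.
Bottom plate: 220 × 24, A = 5 280 mm², y = 12 mm, Ī = 253 440 mm⁴.
Web plate: 14 × 210, A = 2 940 mm², y = 129 mm, Ī = 10 804 500 mm⁴.
Top plate: 120 × 26, A = 3 120 mm², y = 247 mm, Ī = 175 760 mm⁴.
Centroid: ȳ = ΣA·y / ΣA = 106.99 mm.
Transfer each piece to the horizontal centroidal axis using Ī + A·d² with d = y − 106.99:
  bottom plate: d = -94.989 mm → contributes +47 894 825 mm⁴
  web plate: d = 22.011 mm → contributes +12 228 829 mm⁴
  top plate: d = 140.01 mm → contributes +61 337 005 mm⁴
Total I = 121 460 659 mm⁴.
Radius of gyration: k = √(I/A) = √(121 460 659 / 11 340) = 103.49 mm.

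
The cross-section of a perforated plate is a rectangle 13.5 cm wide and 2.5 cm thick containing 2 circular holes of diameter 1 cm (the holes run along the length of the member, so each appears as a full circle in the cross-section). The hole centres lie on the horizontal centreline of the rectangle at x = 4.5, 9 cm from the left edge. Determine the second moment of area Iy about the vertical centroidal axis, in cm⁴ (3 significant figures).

Break the section into simple shapes (no overlaps), measuring from the bottom-left corner of the bounding box.
Plate: 13.5 × 2.5, A = 33.75 cm², x = 6.75 cm, Ī = 512.58 cm⁴.
Hole 1 (subtracted): ⌀1, A = 0.7854 cm², x = 4.5 cm, Ī = 0.049087 cm⁴.
Hole 2 (subtracted): ⌀1, A = 0.7854 cm², x = 9 cm, Ī = 0.049087 cm⁴.
By symmetry the centroid is at mid-width, x̄ = 6.75 cm.
Transfer each piece to the vertical centroidal axis using Ī + A·d² with d = x − 6.75:
  plate: d = 0 cm → contributes +512.58 cm⁴
  hole 1: d = -2.25 cm → contributes −4.0252 cm⁴
  hole 2: d = 2.25 cm → contributes −4.0252 cm⁴
Total I = 504.53 cm⁴.

Iy ≈ 505 cm⁴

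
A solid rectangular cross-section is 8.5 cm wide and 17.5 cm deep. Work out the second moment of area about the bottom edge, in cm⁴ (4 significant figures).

The section: 8.5 × 17.5, A = 148.75 cm², y = 8.75 cm, Ī = 3796.22 cm⁴.
Transfer it to a horizontal axis along the bottom face using Ī + A·d² with d = y − 0:
  the section: d = 8.75 cm → contributes +15184.9 cm⁴
Total I = 15184.9 cm⁴.

I_base ≈ 1.518 × 10⁴ cm⁴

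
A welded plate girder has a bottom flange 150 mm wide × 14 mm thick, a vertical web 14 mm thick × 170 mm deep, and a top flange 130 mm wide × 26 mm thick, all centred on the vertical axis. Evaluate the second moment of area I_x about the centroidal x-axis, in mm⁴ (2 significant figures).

Treat the section as a set of non-overlapping primitives; coordinates are from the bounding-box lower-left.
Bottom plate: 150 × 14, A = 2 100 mm², y = 7 mm, Ī = 34 300 mm⁴.
Web plate: 14 × 170, A = 2 380 mm², y = 99 mm, Ī = 5 731 833 mm⁴.
Top plate: 130 × 26, A = 3 380 mm², y = 197 mm, Ī = 190 407 mm⁴.
Centroid: ȳ = ΣA·y / ΣA = 116.6 mm.
Transfer each piece to the centroidal x-axis using Ī + A·d² with d = y − 116.6:
  bottom plate: d = -109.6 mm → contributes +25 242 504 mm⁴
  web plate: d = -17.56 mm → contributes +6 465 911 mm⁴
  top plate: d = 80.44 mm → contributes +22 059 740 mm⁴
Total I = 53 768 154 mm⁴.

I_x ≈ 5.4 × 10⁷ mm⁴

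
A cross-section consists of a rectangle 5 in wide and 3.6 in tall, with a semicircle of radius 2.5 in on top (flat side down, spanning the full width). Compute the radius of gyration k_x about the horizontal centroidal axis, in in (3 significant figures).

k_x ≈ 1.65 in

Split into non-overlapping primitives; take the origin at the lower-left of the bounding box.
Rectangular body: 5 × 3.6, A = 18 in², y = 1.8 in, Ī = 19.44 in⁴.
Semicircular cap: semicircle r = 2.5, A = 9.8175 in², y = 4.661 in, Ī = 4.2874 in⁴.
Centroid: ȳ = ΣA·y / ΣA = 2.8097 in.
Transfer each piece to the horizontal centroidal axis using Ī + A·d² with d = y − 2.8097:
  rectangular body: d = -1.0097 in → contributes +37.792 in⁴
  semicircular cap: d = 1.8513 in → contributes +37.935 in⁴
Total I = 75.727 in⁴.
Radius of gyration: k = √(I/A) = √(75.727 / 27.817) = 1.6499 in.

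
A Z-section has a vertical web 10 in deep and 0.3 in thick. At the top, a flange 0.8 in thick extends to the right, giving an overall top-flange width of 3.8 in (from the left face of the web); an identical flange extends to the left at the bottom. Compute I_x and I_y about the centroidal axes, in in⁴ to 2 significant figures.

I_x ≈ 140 in⁴, I_y ≈ 26 in⁴

Split into non-overlapping primitives; take the origin at the lower-left of the bounding box.
Web: 0.3 × 10, A = 3 in², y = 5 in, Ī = 25 in⁴.
Top flange (beyond web): 3.5 × 0.8, A = 2.8 in², y = 9.6 in, Ī = 0.1493 in⁴.
Bottom flange (beyond web): 3.5 × 0.8, A = 2.8 in², y = 0.4 in, Ī = 0.1493 in⁴.
Centroid: ȳ = ΣA·y / ΣA = 5 in.
Transfer each piece to the centroidal x-axis using Ī + A·d² with d = y − 5:
  web: d = 0 in → contributes +25 in⁴
  top flange (beyond web): d = 4.6 in → contributes +59.4 in⁴
  bottom flange (beyond web): d = -4.6 in → contributes +59.4 in⁴
Total I = 143.8 in⁴.
For the y-axis: x̄ = 3.65 in.
Repeating about the centroidal y-axis gives I_y = 25.96 in⁴.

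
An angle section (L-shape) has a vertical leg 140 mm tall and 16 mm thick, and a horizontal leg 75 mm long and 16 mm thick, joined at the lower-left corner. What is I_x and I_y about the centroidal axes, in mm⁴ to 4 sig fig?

I_x ≈ 6.232 × 10⁶ mm⁴, I_y ≈ 1.256 × 10⁶ mm⁴

Decompose the section into non-overlapping parts with the origin at the bottom-left of its bounding rectangle.
Vertical leg: 16 × 140, A = 2 240 mm², y = 70 mm, Ī = 3 658 667 mm⁴.
Horizontal leg (remainder): 59 × 16, A = 944 mm², y = 8 mm, Ī = 20138.7 mm⁴.
Centroid: ȳ = ΣA·y / ΣA = 51.6181 mm.
Transfer each piece to the centroidal x-axis using Ī + A·d² with d = y − 51.6181:
  vertical leg: d = 18.3819 mm → contributes +4 415 551 mm⁴
  horizontal leg (remainder): d = -43.6181 mm → contributes +1 816 134 mm⁴
Total I = 6 231 685 mm⁴.
For the y-axis: x̄ = 19.1181 mm.
Repeating about the centroidal y-axis gives I_y = 1 255 545 mm⁴.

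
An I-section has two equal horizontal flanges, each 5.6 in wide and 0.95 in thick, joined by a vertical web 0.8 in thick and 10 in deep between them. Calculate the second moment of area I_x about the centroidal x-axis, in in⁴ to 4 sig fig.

I_x ≈ 386.4 in⁴

Split into non-overlapping primitives; take the origin at the lower-left of the bounding box.
Bottom flange: 5.6 × 0.95, A = 5.32 in², y = 0.475 in, Ī = 0.400108 in⁴.
Web: 0.8 × 10, A = 8 in², y = 5.95 in, Ī = 66.6667 in⁴.
Top flange: 5.6 × 0.95, A = 5.32 in², y = 11.425 in, Ī = 0.400108 in⁴.
By symmetry the centroid is at mid-height, ȳ = 5.95 in.
Transfer each piece to the centroidal x-axis using Ī + A·d² with d = y − 5.95:
  bottom flange: d = -5.475 in → contributes +159.87 in⁴
  web: d = 0 in → contributes +66.6667 in⁴
  top flange: d = 5.475 in → contributes +159.87 in⁴
Total I = 386.408 in⁴.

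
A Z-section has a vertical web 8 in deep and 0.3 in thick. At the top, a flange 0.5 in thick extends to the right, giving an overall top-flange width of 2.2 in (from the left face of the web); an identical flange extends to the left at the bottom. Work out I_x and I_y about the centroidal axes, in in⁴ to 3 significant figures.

Break the section into simple shapes (no overlaps), measuring from the bottom-left corner of the bounding box.
Web: 0.3 × 8, A = 2.4 in², y = 4 in, Ī = 12.8 in⁴.
Top flange (beyond web): 1.9 × 0.5, A = 0.95 in², y = 7.75 in, Ī = 0.019792 in⁴.
Bottom flange (beyond web): 1.9 × 0.5, A = 0.95 in², y = 0.25 in, Ī = 0.019792 in⁴.
Centroid: ȳ = ΣA·y / ΣA = 4 in.
Transfer each piece to the centroidal x-axis using Ī + A·d² with d = y − 4:
  web: d = 0 in → contributes +12.8 in⁴
  top flange (beyond web): d = 3.75 in → contributes +13.379 in⁴
  bottom flange (beyond web): d = -3.75 in → contributes +13.379 in⁴
Total I = 39.558 in⁴.
For the y-axis: x̄ = 2.05 in.
Repeating about the centroidal y-axis gives I_y = 2.8886 in⁴.

I_x ≈ 39.6 in⁴, I_y ≈ 2.89 in⁴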